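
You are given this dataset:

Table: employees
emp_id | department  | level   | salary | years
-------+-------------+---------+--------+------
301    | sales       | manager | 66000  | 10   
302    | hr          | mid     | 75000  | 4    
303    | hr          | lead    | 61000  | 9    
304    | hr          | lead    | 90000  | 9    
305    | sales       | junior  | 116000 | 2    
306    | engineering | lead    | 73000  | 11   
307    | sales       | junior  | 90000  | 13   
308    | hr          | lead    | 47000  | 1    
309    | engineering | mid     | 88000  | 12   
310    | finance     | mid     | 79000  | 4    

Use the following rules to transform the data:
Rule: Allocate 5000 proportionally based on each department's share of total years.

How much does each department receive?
engineering: 1533.33, finance: 266.67, hr: 1533.33, sales: 1666.67

Step 1: Calculate total years = 75
Step 2: Calculate each department's proportion:
  engineering: 23/75 = 30.67% → 1533.33
  finance: 4/75 = 5.33% → 266.67
  hr: 23/75 = 30.67% → 1533.33
  sales: 25/75 = 33.33% → 1666.67
Step 3: Verify: sum of allocations ≈ 5000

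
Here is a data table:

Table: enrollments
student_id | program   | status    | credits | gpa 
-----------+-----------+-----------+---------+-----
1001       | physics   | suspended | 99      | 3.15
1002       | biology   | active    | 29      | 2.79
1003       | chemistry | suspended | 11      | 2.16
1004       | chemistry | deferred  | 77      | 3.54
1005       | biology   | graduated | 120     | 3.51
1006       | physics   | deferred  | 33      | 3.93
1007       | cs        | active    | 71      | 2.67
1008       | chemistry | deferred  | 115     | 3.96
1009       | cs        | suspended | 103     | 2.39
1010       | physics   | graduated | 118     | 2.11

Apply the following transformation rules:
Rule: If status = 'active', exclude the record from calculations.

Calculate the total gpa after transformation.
24.75

Step 1: Identify records where status = 'active'
Step 2: The excluded records sum to 5.46
Step 3: Original total gpa = 30.21
Step 4: Remaining total = 30.21 - 5.46 = 24.75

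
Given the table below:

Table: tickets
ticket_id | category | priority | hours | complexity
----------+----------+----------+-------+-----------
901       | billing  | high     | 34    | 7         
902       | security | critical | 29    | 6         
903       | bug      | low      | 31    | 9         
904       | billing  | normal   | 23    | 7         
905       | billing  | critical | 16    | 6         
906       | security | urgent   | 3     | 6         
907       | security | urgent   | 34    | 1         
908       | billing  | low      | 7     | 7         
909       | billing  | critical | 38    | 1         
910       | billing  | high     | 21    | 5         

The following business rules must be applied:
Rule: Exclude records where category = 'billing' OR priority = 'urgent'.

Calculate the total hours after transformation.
60

Step 1: Find records where category = 'billing' OR priority = 'urgent'
Step 2: 8 records match, summing to 176
Step 3: Original sum: 236
Step 4: Remaining sum = 236 - 176 = 60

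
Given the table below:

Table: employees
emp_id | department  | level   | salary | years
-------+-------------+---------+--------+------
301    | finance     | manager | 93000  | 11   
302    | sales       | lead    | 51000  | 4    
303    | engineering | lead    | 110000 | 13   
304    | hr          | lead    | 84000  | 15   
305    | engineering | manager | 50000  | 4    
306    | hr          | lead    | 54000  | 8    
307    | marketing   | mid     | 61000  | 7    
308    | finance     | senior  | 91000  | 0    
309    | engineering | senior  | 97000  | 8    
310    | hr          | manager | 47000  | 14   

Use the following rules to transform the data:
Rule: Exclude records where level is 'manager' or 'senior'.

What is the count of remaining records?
5

Step 1: Count records to exclude
  - 3 (manager) + 2 (senior) = 5 records
Step 2: Total records: 10
Step 3: Remaining = 10 - 5 = 5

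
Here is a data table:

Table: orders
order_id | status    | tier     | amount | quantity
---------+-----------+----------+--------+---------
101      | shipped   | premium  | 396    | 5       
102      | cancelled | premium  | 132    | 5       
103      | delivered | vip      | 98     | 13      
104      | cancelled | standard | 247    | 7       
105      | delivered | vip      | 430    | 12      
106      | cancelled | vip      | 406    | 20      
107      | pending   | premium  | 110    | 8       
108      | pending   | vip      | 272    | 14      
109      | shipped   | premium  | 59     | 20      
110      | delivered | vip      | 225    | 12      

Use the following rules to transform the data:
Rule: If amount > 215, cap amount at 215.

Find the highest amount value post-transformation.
215

Step 1: Original maximum amount = 430
Step 2: Apply cap at 215
Step 3: 6 records had amount > 215 and were capped
Step 4: Maximum after transformation = 215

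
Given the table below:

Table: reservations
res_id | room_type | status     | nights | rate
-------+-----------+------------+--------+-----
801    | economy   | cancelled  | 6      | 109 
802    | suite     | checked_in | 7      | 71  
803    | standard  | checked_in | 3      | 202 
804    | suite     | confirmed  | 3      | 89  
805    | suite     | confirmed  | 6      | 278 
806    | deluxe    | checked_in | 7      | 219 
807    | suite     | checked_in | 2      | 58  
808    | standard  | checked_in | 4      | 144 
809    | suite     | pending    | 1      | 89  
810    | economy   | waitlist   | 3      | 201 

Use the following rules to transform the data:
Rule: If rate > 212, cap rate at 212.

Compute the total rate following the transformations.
1387

Step 1: 2 records have rate > 212
Step 2: These records originally summed to 497
Step 3: After capping: 2 × 212 = 424
Step 4: Unaffected records sum: 963
Step 5: Final sum = 424 + 963 = 1387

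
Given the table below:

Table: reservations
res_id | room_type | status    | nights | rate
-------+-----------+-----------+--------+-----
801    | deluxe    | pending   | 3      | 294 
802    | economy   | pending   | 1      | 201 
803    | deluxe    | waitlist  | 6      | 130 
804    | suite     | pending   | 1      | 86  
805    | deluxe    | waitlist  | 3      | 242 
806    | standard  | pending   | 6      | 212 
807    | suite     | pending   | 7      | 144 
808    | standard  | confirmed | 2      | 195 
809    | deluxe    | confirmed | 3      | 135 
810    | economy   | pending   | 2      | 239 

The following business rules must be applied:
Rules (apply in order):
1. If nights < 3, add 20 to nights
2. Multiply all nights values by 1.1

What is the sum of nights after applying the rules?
125.4

Step 1: Apply Rule 1 - Add 20 to records with nights < 3
  - 4 records affected: 6 + (4 × 20) = 86
  - Unaffected records: 28
  - Sum after Rule 1: 114
Step 2: Apply Rule 2 - Multiply all by 1.1
  - 114 × 1.1 = 125.4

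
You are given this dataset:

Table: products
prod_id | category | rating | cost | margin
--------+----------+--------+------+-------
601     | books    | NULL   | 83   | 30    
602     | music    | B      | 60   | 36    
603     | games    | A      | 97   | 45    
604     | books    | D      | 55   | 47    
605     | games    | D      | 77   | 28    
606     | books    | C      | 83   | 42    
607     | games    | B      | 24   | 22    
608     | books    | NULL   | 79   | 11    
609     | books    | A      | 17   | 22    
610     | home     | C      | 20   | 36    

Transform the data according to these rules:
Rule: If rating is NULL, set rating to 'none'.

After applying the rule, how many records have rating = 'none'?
2

Step 1: Count records where rating IS NULL
Step 2: Found 2 records with NULL rating
Step 3: These records will have rating set to 'none'
Step 4: Records already having rating = 'none': 0
Step 5: Answer: 2 + 0 = 2 records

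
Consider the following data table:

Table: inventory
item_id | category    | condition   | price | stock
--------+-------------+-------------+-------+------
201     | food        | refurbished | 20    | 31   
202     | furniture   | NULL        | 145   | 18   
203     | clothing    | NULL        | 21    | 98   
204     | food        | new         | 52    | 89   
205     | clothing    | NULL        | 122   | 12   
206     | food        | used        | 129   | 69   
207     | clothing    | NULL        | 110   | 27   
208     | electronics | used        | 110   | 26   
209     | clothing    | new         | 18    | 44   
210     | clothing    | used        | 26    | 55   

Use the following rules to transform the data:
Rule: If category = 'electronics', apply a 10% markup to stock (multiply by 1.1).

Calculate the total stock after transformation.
471.6

Step 1: Records with category = 'electronics' have total stock = 26
Step 2: Apply multiplier: 26 × 1.1 = 28.6
Step 3: Other records total: 443
Step 4: Final sum = 28.6 + 443 = 471.6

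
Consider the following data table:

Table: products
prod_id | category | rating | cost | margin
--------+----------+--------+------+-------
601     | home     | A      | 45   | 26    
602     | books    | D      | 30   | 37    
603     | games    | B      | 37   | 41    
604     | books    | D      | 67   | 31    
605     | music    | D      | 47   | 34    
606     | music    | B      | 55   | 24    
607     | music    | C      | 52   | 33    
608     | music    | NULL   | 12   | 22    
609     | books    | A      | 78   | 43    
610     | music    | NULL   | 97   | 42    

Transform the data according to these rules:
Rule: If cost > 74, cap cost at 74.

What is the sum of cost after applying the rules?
493

Step 1: 2 records have cost > 74
Step 2: These records originally summed to 175
Step 3: After capping: 2 × 74 = 148
Step 4: Unaffected records sum: 345
Step 5: Final sum = 148 + 345 = 493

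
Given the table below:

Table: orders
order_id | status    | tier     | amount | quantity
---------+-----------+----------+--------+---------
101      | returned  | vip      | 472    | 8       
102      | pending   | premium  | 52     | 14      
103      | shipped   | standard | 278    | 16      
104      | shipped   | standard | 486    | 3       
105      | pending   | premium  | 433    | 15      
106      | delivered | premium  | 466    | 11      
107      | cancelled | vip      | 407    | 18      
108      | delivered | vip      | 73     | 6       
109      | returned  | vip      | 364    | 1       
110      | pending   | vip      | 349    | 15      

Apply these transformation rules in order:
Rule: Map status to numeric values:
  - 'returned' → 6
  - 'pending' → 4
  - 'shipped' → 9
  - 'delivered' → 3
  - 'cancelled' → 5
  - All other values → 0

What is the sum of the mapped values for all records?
53

Step 1: Apply mapping to each record
Step 2: Count by status:
  'returned': 2 records × 6 = 12
  'pending': 3 records × 4 = 12
  'shipped': 2 records × 9 = 18
  'delivered': 2 records × 3 = 6
  'cancelled': 1 records × 5 = 5
Step 3: Sum all mapped values = 53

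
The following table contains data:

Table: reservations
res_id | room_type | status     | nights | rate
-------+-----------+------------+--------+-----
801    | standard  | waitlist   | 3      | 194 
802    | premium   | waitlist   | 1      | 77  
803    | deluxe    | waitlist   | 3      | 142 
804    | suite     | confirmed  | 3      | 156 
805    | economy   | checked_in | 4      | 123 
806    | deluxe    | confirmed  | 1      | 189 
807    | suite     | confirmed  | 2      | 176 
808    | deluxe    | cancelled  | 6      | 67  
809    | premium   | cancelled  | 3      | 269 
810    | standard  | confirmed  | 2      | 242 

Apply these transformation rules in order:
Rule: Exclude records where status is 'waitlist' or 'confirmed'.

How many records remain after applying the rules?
3

Step 1: Count records to exclude
  - 3 (waitlist) + 4 (confirmed) = 7 records
Step 2: Total records: 10
Step 3: Remaining = 10 - 7 = 3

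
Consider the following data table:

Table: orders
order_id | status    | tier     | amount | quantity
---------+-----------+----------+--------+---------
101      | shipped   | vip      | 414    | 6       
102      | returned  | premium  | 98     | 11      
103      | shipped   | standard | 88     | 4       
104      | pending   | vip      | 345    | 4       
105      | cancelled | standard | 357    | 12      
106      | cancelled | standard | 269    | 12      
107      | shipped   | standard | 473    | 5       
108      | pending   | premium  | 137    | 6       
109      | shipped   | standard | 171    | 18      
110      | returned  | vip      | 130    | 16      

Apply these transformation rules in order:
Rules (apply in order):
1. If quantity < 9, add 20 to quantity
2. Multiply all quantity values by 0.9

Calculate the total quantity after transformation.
174.6

Step 1: Apply Rule 1 - Add 20 to records with quantity < 9
  - 5 records affected: 25 + (5 × 20) = 125
  - Unaffected records: 69
  - Sum after Rule 1: 194
Step 2: Apply Rule 2 - Multiply all by 0.9
  - 194 × 0.9 = 174.6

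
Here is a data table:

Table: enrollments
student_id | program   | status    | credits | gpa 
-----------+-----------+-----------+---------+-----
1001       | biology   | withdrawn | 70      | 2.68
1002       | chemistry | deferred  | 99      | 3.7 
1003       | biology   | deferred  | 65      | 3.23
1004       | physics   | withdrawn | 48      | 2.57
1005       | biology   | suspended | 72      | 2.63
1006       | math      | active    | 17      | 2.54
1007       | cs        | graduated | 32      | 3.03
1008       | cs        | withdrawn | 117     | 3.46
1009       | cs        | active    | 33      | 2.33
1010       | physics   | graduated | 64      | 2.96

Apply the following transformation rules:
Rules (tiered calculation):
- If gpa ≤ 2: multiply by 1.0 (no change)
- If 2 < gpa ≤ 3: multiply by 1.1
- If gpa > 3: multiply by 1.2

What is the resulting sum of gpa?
33.39

Step 1: Tier 1 (gpa ≤ 2): 0 records, sum = 0 × 1.0 = 0.0
Step 2: Tier 2 (2 < gpa ≤ 3): 6 records, sum = 15.71 × 1.1 = 17.28
Step 3: Tier 3 (gpa > 3): 4 records, sum = 13.42 × 1.2 = 16.1
Step 4: Final sum = 0.0 + 17.28 + 16.1 = 33.39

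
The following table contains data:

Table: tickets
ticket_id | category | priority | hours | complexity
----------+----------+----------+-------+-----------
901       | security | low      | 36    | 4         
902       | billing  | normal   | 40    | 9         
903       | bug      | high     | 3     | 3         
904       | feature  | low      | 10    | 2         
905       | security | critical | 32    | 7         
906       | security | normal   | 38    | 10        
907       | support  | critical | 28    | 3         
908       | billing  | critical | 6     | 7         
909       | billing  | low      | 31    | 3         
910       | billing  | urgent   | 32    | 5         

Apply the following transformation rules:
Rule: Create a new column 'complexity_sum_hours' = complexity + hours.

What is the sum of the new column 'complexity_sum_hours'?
309

Step 1: For each record, compute complexity + hours
Example calculations:
  4 + 36 = 40
  9 + 40 = 49
  3 + 3 = 6
  ...
Step 2: Sum all derived values
Step 3: Total = 309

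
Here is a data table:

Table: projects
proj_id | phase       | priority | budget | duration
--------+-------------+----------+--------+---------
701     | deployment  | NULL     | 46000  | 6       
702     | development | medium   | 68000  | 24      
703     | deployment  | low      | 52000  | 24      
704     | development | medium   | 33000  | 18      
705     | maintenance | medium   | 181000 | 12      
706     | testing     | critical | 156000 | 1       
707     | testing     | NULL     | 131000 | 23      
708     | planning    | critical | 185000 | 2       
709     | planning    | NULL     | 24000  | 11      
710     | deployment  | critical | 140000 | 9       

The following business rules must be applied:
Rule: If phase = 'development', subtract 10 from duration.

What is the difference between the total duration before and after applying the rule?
20

Step 1: Original sum of duration = 130
Step 2: 2 records have phase = 'development'
Step 3: Each affected record changes by -10
Step 4: Total change = 2 × -10 = -20
Step 5: New sum = 130 + -20 = 110
Step 6: Difference = |110 - 130| = 20
        (Sum decreased by 20)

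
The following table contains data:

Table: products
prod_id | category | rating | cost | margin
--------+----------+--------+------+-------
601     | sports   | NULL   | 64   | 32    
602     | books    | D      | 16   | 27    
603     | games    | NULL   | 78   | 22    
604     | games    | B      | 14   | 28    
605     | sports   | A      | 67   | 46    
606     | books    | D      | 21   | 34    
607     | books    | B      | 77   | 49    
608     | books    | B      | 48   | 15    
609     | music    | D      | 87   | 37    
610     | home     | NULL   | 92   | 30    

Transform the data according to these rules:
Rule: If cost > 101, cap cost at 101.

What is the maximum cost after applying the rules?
92

Step 1: Original maximum cost = 92
Step 2: Check cap of 101 against maximum
Step 3: No records exceed the cap (max 92 <= cap 101), so no capping applies
Step 4: Maximum after transformation = 92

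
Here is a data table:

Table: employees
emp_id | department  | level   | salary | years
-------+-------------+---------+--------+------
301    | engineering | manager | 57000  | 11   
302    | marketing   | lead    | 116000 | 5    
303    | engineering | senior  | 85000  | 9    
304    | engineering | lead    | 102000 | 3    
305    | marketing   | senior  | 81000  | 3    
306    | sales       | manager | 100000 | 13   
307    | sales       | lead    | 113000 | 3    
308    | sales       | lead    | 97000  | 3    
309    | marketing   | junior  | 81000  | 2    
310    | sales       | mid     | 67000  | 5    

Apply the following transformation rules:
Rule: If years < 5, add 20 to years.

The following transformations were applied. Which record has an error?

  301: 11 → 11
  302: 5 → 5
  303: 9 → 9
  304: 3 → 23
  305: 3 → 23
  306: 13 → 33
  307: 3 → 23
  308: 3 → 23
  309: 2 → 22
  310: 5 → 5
Record 306 has an error. The correct transformed value should be 13, not 33.

Step 1: Check each record against the rule
Step 2: Record 306 has years = 13
Step 3: Since 13 >= 5, the bonus should not have been applied
Step 4: Correct value = 13, but claimed value = 33
Conclusion: Record 306 has the error.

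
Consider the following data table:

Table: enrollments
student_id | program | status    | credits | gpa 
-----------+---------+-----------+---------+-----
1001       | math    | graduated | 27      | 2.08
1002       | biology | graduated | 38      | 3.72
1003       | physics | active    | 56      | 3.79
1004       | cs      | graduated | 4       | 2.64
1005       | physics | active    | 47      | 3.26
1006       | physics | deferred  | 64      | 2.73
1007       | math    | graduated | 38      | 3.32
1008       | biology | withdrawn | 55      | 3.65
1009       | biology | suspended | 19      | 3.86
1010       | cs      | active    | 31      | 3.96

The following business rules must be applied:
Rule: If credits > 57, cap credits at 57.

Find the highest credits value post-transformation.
57

Step 1: Original maximum credits = 64
Step 2: Apply cap at 57
Step 3: 1 records had credits > 57 and were capped
Step 4: Maximum after transformation = 57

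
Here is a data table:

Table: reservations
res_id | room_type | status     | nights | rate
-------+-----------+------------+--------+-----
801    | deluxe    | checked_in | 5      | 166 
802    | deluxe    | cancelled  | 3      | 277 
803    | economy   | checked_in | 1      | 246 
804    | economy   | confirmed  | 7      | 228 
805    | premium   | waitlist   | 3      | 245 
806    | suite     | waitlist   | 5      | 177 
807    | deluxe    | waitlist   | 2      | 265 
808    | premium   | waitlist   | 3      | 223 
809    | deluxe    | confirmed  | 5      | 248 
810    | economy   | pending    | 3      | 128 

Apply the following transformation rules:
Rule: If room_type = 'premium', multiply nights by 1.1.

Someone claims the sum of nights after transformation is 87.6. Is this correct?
No, the correct result is 37.6.

Step 1: Calculate the correct sum after transformation
Step 2: Apply multiplier 1.1 to records where room_type = 'premium'
Step 3: Correct result = 37.6
Step 4: Claimed result = 87.6
Step 5: 37.6 ≠ 87.6
Conclusion: The claimed result is incorrect. The correct answer is 37.6.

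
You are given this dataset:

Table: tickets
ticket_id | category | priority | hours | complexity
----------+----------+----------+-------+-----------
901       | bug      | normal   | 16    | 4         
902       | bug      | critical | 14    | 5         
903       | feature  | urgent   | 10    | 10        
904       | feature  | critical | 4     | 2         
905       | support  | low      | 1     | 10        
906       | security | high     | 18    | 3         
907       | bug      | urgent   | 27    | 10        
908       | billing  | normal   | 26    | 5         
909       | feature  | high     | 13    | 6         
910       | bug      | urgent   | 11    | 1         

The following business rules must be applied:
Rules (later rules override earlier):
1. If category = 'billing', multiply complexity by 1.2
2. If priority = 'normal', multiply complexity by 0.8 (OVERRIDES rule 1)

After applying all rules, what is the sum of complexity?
54.2

Step 1: Rule 2 takes priority for records with priority = 'normal'
  - 2 records: 9 × 0.8 = 7.2
Step 2: Rule 1 applies to remaining records with category = 'billing'
  - 0 records: 0 × 1.2 = 0.0
Step 3: Other records unchanged: 47
Step 4: Final sum = 7.2 + 0.0 + 47 = 54.2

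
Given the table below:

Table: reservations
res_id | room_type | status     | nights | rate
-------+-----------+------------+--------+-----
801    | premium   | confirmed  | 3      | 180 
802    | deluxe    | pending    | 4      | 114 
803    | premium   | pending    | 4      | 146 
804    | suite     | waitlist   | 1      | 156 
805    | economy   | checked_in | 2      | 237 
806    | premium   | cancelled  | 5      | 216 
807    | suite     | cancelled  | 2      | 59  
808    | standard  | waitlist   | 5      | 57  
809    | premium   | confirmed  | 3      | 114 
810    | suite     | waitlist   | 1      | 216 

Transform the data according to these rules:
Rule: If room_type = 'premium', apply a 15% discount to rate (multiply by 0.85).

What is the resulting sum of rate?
1396.6

Step 1: Records with room_type = 'premium' have total rate = 656
Step 2: Apply multiplier: 656 × 0.85 = 557.6
Step 3: Other records total: 839
Step 4: Final sum = 557.6 + 839 = 1396.6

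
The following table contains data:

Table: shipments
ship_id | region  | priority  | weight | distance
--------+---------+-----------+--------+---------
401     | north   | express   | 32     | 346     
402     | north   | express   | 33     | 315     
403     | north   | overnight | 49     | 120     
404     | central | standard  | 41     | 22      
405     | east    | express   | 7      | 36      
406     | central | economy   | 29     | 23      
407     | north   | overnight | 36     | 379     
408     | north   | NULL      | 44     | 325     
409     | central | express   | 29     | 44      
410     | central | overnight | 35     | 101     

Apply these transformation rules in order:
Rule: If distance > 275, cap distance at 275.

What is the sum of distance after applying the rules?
1446

Step 1: 4 records have distance > 275
Step 2: These records originally summed to 1365
Step 3: After capping: 4 × 275 = 1100
Step 4: Unaffected records sum: 346
Step 5: Final sum = 1100 + 346 = 1446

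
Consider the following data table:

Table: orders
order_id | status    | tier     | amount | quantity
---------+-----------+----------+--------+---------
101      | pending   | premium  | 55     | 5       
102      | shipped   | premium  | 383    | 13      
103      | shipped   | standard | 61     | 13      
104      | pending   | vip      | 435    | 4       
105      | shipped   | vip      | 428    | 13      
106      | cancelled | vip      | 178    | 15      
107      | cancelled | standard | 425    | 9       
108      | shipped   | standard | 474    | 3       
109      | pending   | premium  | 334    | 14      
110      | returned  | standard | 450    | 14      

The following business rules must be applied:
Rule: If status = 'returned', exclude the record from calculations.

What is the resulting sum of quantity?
89

Step 1: Identify records where status = 'returned'
Step 2: The excluded records sum to 14
Step 3: Original total quantity = 103
Step 4: Remaining total = 103 - 14 = 89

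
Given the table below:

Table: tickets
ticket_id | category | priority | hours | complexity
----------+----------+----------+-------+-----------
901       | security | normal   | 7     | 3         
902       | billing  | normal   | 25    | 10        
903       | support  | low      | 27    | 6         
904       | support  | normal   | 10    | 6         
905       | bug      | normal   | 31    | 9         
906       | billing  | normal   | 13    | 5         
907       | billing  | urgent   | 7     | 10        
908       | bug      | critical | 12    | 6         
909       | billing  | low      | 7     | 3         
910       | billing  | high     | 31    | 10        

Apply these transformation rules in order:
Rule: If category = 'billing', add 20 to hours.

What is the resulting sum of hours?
270

Step 1: Count records where category = 'billing': 5
Step 2: Total bonus added: 5 × 20 = 100
Step 3: Original sum of hours: 170
Step 4: Final sum = 170 + 100 = 270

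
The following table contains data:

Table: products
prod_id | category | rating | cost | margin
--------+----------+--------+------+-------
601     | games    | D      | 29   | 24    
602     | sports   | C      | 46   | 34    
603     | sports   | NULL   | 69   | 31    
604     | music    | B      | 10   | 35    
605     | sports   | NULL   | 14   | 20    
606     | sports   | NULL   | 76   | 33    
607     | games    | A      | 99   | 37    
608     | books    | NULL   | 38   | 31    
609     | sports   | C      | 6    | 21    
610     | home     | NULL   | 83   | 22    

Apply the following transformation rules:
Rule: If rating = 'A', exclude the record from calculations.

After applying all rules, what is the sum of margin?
251

Step 1: Identify records where rating = 'A'
Step 2: The excluded records sum to 37
Step 3: Original total margin = 288
Step 4: Remaining total = 288 - 37 = 251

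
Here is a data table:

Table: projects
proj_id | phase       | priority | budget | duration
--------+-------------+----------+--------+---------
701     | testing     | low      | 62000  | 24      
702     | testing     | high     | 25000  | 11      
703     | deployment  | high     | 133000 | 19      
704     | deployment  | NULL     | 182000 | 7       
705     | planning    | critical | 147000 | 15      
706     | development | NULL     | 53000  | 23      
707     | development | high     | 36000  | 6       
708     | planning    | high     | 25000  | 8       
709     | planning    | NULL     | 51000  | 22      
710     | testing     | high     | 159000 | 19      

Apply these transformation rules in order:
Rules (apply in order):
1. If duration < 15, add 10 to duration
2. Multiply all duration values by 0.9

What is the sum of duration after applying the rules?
174.6

Step 1: Apply Rule 1 - Add 10 to records with duration < 15
  - 4 records affected: 32 + (4 × 10) = 72
  - Unaffected records: 122
  - Sum after Rule 1: 194
Step 2: Apply Rule 2 - Multiply all by 0.9
  - 194 × 0.9 = 174.6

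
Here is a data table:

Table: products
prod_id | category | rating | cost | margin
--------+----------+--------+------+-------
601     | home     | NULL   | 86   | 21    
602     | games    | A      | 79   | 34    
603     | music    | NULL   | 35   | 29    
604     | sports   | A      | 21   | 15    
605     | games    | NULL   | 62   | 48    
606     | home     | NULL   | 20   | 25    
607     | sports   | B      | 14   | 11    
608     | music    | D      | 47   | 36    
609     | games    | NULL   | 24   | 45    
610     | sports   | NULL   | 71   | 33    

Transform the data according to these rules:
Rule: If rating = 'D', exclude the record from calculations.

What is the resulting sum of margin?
261

Step 1: Identify records where rating = 'D'
Step 2: The excluded records sum to 36
Step 3: Original total margin = 297
Step 4: Remaining total = 297 - 36 = 261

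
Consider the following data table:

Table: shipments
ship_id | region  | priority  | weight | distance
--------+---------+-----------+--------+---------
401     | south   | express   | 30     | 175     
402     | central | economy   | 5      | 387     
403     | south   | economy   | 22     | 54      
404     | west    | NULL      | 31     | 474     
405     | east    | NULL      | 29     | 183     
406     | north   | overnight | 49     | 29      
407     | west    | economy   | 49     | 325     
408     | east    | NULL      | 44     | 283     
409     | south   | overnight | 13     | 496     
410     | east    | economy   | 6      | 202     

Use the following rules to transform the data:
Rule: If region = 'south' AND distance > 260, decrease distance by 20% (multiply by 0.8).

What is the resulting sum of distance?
2508.8

Step 1: Find records where region = 'south' AND distance > 260
Step 2: 1 records match, summing to 496
Step 3: After multiplier: 496 × 0.8 = 396.8
Step 4: Unaffected records sum: 2112
Step 5: Final sum = 396.8 + 2112 = 2508.8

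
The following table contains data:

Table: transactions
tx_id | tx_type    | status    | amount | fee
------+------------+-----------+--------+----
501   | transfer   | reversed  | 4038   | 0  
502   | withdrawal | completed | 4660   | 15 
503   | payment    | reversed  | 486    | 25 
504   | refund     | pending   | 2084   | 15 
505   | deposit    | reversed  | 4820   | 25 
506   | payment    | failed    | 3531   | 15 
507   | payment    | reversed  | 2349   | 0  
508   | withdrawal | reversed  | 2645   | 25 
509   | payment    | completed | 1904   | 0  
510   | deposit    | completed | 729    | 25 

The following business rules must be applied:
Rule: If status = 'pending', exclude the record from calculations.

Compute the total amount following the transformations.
25162

Step 1: Identify records where status = 'pending'
Step 2: The excluded records sum to 2084
Step 3: Original total amount = 27246
Step 4: Remaining total = 27246 - 2084 = 25162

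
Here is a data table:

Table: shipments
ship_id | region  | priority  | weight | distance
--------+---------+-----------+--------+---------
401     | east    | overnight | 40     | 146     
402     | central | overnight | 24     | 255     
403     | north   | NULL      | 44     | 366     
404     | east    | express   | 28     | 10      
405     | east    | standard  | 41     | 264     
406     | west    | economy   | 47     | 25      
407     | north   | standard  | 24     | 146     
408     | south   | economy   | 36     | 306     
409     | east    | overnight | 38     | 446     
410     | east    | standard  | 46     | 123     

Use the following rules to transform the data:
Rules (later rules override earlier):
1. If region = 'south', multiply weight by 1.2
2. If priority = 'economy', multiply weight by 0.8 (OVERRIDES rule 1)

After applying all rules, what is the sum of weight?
351.4

Step 1: Rule 2 takes priority for records with priority = 'economy'
  - 2 records: 83 × 0.8 = 66.4
Step 2: Rule 1 applies to remaining records with region = 'south'
  - 0 records: 0 × 1.2 = 0.0
Step 3: Other records unchanged: 285
Step 4: Final sum = 66.4 + 0.0 + 285 = 351.4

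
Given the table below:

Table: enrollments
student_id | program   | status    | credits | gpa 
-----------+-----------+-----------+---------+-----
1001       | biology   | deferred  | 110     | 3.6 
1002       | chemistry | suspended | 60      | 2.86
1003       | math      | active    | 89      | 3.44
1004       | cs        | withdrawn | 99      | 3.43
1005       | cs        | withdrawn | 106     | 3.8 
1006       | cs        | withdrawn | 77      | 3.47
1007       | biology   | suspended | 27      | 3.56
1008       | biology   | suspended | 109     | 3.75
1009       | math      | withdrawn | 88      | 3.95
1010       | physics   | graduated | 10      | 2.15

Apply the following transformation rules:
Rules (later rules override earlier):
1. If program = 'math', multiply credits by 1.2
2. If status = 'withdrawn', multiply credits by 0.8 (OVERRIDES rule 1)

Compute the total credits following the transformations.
718.8

Step 1: Rule 2 takes priority for records with status = 'withdrawn'
  - 4 records: 370 × 0.8 = 296.0
Step 2: Rule 1 applies to remaining records with program = 'math'
  - 1 records: 89 × 1.2 = 106.8
Step 3: Other records unchanged: 316
Step 4: Final sum = 296.0 + 106.8 + 316 = 718.8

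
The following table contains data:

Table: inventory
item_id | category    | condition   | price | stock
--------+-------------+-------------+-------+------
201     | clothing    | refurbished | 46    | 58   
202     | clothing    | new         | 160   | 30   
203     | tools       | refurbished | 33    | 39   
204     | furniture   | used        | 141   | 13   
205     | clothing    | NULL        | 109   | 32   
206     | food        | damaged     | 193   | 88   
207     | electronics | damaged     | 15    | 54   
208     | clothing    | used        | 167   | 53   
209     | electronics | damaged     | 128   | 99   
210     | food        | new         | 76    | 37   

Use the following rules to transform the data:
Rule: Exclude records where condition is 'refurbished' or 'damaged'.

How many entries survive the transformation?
5

Step 1: Count records to exclude
  - 2 (refurbished) + 3 (damaged) = 5 records
Step 2: Total records: 10
Step 3: Remaining = 10 - 5 = 5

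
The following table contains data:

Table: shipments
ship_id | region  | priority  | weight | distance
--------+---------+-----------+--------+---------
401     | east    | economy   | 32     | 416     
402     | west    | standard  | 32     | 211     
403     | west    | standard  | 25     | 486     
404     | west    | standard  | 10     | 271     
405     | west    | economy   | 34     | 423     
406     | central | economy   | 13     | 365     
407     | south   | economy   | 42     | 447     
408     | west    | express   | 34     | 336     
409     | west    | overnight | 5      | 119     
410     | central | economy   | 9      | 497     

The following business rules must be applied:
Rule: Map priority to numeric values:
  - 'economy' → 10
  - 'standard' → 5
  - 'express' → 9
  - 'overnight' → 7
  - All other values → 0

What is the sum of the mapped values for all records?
81

Step 1: Apply mapping to each record
Step 2: Count by status:
  'economy': 5 records × 10 = 50
  'standard': 3 records × 5 = 15
  'express': 1 records × 9 = 9
  'overnight': 1 records × 7 = 7
Step 3: Sum all mapped values = 81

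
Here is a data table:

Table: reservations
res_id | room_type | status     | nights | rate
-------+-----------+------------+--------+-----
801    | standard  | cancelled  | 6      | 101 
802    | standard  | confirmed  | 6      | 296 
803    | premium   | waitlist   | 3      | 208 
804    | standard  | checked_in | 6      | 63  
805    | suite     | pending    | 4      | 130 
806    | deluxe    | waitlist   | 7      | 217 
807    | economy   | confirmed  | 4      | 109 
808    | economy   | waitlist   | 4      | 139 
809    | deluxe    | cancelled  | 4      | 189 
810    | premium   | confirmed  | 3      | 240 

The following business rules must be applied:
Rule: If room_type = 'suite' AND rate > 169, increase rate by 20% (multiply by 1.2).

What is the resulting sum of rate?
1692

Step 1: Find records where room_type = 'suite' AND rate > 169
Step 2: 0 records match, summing to 0
Step 3: After multiplier: 0 × 1.2 = 0.0
Step 4: Unaffected records sum: 1692
Step 5: Final sum = 0.0 + 1692 = 1692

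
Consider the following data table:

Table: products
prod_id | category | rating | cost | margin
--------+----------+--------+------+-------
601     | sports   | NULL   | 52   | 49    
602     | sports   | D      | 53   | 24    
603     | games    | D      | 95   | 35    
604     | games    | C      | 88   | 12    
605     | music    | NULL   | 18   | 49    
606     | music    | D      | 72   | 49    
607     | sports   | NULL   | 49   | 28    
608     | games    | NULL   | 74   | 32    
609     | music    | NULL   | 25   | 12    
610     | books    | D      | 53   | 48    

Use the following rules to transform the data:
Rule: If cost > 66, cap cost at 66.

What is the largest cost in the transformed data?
66

Step 1: Original maximum cost = 95
Step 2: Apply cap at 66
Step 3: 4 records had cost > 66 and were capped
Step 4: Maximum after transformation = 66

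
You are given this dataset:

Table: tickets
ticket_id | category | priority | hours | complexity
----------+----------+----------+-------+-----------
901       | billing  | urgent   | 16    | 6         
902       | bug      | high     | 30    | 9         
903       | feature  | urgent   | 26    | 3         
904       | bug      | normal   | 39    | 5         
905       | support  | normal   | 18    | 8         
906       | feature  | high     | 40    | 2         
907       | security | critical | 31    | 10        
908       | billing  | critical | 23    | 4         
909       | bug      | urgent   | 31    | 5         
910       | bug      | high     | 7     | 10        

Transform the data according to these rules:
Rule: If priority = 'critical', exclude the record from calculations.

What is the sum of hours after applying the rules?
207

Step 1: Identify records where priority = 'critical'
Step 2: The excluded records sum to 54
Step 3: Original total hours = 261
Step 4: Remaining total = 261 - 54 = 207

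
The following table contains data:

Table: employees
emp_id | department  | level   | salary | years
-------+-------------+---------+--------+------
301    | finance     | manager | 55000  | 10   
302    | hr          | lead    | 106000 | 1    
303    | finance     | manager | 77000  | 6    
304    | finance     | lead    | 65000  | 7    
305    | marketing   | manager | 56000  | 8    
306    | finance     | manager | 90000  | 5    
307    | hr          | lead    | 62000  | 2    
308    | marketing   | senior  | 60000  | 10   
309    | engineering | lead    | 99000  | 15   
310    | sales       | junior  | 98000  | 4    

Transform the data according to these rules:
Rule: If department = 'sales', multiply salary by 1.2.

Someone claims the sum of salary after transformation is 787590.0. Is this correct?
No, the correct result is 787600.0.

Step 1: Calculate the correct sum after transformation
Step 2: Apply multiplier 1.2 to records where department = 'sales'
Step 3: Correct result = 787600.0
Step 4: Claimed result = 787590.0
Step 5: 787600.0 ≠ 787590.0
Conclusion: The claimed result is incorrect. The correct answer is 787600.0.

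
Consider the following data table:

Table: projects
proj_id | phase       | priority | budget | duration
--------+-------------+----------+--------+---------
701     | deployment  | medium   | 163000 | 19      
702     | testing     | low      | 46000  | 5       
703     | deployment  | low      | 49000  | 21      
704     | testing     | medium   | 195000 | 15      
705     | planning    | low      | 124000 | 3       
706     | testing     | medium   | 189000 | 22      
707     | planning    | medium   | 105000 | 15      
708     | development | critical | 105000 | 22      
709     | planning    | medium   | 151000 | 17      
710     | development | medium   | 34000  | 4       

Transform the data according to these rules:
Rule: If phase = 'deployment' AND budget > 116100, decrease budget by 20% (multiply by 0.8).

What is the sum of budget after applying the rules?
1128400.0

Step 1: Find records where phase = 'deployment' AND budget > 116100
Step 2: 1 records match, summing to 163000
Step 3: After multiplier: 163000 × 0.8 = 130400.0
Step 4: Unaffected records sum: 998000
Step 5: Final sum = 130400.0 + 998000 = 1128400.0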